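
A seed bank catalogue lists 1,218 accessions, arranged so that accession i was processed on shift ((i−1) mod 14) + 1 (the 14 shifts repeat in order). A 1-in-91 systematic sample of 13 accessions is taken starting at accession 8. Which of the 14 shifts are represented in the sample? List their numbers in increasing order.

1, 8

Consecutive selections differ by k = 91, so their shift numbers differ by 91 mod 14 = 7.
gcd(91, 14) = 7, so the sample visits 14/7 = 2 distinct residues mod 14.
Start 8 is shift 8; the shifts hit are 1, 8.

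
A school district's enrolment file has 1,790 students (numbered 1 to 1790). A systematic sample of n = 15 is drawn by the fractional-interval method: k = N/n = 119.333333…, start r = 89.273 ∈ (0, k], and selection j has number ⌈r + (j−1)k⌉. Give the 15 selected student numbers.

90, 209, 328, 448, 567, 686, 806, 925, 1044, 1164, 1283, 1402, 1522, 1641, 1760

j=1: r + 0k = 89.273 → ⌈·⌉ = 90
j=2: r + 1k = 208.606333… → ⌈·⌉ = 209
j=3: r + 2k = 327.939666… → ⌈·⌉ = 328
j=4: r + 3k = 447.273 → ⌈·⌉ = 448
j=5: r + 4k = 566.606333… → ⌈·⌉ = 567
j=6: r + 5k = 685.939666… → ⌈·⌉ = 686
j=7: r + 6k = 805.273 → ⌈·⌉ = 806
j=8: r + 7k = 924.606333… → ⌈·⌉ = 925
j=9: r + 8k = 1043.939666… → ⌈·⌉ = 1044
j=10: r + 9k = 1163.273 → ⌈·⌉ = 1164
j=11: r + 10k = 1282.606333… → ⌈·⌉ = 1283
j=12: r + 11k = 1401.939666… → ⌈·⌉ = 1402
j=13: r + 12k = 1521.273 → ⌈·⌉ = 1522
j=14: r + 13k = 1640.606333… → ⌈·⌉ = 1641
j=15: r + 14k = 1759.939666… → ⌈·⌉ = 1760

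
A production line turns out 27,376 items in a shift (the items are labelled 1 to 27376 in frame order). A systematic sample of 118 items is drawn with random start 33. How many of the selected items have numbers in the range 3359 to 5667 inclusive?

k = 27376/118 = 232
First selection ≥ 3359: 33 + ⌈(3359−33)/232⌉·232 = 33 + 15×232 = 3513
Last selection ≤ 5667: 33 + ⌊(5667−33)/232⌋·232 = 33 + 24×232 = 5601
Count = 24 − 15 + 1 = 10

10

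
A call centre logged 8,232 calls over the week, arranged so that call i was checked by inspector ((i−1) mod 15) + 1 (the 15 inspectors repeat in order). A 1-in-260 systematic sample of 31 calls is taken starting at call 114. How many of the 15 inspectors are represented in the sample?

3

Consecutive selections differ by k = 260, so their inspector numbers differ by 260 mod 15 = 5.
gcd(260, 15) = 5, so the sample visits 15/5 = 3 distinct residues mod 15.
Start 114 is inspector 9; the inspectors hit are 4, 9, 14.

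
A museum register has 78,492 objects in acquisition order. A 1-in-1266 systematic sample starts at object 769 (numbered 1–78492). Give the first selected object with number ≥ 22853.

23557

k = 1266
Steps past start: ⌈(22853 − 769)/1266⌉ = ⌈22084/1266⌉ = 18
Selected object: 769 + 18×1266 = 23557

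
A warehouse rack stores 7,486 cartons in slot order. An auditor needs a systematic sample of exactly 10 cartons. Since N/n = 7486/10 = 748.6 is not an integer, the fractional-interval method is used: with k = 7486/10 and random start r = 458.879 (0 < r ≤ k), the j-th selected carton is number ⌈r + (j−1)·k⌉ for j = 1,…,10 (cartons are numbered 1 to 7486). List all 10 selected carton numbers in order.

459, 1208, 1957, 2705, 3454, 4202, 4951, 5700, 6448, 7197

j=1: r + 0k = 458.879 → ⌈·⌉ = 459
j=2: r + 1k = 1207.479 → ⌈·⌉ = 1208
j=3: r + 2k = 1956.079 → ⌈·⌉ = 1957
j=4: r + 3k = 2704.679 → ⌈·⌉ = 2705
j=5: r + 4k = 3453.279 → ⌈·⌉ = 3454
j=6: r + 5k = 4201.879 → ⌈·⌉ = 4202
j=7: r + 6k = 4950.479 → ⌈·⌉ = 4951
j=8: r + 7k = 5699.079 → ⌈·⌉ = 5700
j=9: r + 8k = 6447.679 → ⌈·⌉ = 6448
j=10: r + 9k = 7196.279 → ⌈·⌉ = 7197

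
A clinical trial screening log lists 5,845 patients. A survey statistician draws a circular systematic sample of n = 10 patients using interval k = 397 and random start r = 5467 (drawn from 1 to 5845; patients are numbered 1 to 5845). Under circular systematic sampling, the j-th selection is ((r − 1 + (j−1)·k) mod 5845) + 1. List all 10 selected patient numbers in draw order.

5467, 19, 416, 813, 1210, 1607, 2004, 2401, 2798, 3195

Selection 1: 5467
Selection 2: 5467 + 397 = 5864 → 5864 − 5845 = 19
Selection 3: 19 + 397 = 416
Selection 4: 416 + 397 = 813
Selection 5: 813 + 397 = 1210
Selection 6: 1210 + 397 = 1607
Selection 7: 1607 + 397 = 2004
Selection 8: 2004 + 397 = 2401
Selection 9: 2401 + 397 = 2798
Selection 10: 2798 + 397 = 3195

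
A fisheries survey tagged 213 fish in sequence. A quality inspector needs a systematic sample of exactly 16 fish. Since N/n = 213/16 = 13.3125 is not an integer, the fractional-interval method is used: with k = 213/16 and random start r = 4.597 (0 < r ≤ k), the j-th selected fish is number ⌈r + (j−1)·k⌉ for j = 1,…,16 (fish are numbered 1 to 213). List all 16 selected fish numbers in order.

j=1: r + 0k = 4.597 → ⌈·⌉ = 5
j=2: r + 1k = 17.9095 → ⌈·⌉ = 18
j=3: r + 2k = 31.222 → ⌈·⌉ = 32
j=4: r + 3k = 44.5345 → ⌈·⌉ = 45
j=5: r + 4k = 57.847 → ⌈·⌉ = 58
j=6: r + 5k = 71.1595 → ⌈·⌉ = 72
j=7: r + 6k = 84.472 → ⌈·⌉ = 85
j=8: r + 7k = 97.7845 → ⌈·⌉ = 98
j=9: r + 8k = 111.097 → ⌈·⌉ = 112
j=10: r + 9k = 124.4095 → ⌈·⌉ = 125
j=11: r + 10k = 137.722 → ⌈·⌉ = 138
j=12: r + 11k = 151.0345 → ⌈·⌉ = 152
j=13: r + 12k = 164.347 → ⌈·⌉ = 165
j=14: r + 13k = 177.6595 → ⌈·⌉ = 178
j=15: r + 14k = 190.972 → ⌈·⌉ = 191
j=16: r + 15k = 204.2845 → ⌈·⌉ = 205

5, 18, 32, 45, 58, 72, 85, 98, 112, 125, 138, 152, 165, 178, 191, 205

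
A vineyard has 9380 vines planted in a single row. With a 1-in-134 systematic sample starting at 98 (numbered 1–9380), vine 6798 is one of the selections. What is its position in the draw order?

51

k = 134
position = (6798 − 98)/134 + 1 = 6700/134 + 1 = 50 + 1 = 51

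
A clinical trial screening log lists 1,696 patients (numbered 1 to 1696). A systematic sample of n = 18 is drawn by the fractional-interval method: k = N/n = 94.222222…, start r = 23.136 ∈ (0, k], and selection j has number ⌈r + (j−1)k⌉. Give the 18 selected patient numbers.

24, 118, 212, 306, 401, 495, 589, 683, 777, 872, 966, 1060, 1154, 1249, 1343, 1437, 1531, 1625

j=1: r + 0k = 23.136 → ⌈·⌉ = 24
j=2: r + 1k = 117.358222… → ⌈·⌉ = 118
j=3: r + 2k = 211.580444… → ⌈·⌉ = 212
j=4: r + 3k = 305.802666… → ⌈·⌉ = 306
j=5: r + 4k = 400.024888… → ⌈·⌉ = 401
j=6: r + 5k = 494.247111… → ⌈·⌉ = 495
j=7: r + 6k = 588.469333… → ⌈·⌉ = 589
j=8: r + 7k = 682.691555… → ⌈·⌉ = 683
j=9: r + 8k = 776.913777… → ⌈·⌉ = 777
j=10: r + 9k = 871.136 → ⌈·⌉ = 872
j=11: r + 10k = 965.358222… → ⌈·⌉ = 966
j=12: r + 11k = 1059.580444… → ⌈·⌉ = 1060
j=13: r + 12k = 1153.802666… → ⌈·⌉ = 1154
j=14: r + 13k = 1248.024888… → ⌈·⌉ = 1249
j=15: r + 14k = 1342.247111… → ⌈·⌉ = 1343
j=16: r + 15k = 1436.469333… → ⌈·⌉ = 1437
j=17: r + 16k = 1530.691555… → ⌈·⌉ = 1531
j=18: r + 17k = 1624.913777… → ⌈·⌉ = 1625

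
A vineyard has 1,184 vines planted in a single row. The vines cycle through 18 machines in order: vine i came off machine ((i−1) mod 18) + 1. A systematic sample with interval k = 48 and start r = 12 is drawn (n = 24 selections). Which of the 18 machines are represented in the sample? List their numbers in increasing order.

Consecutive selections differ by k = 48, so their machine numbers differ by 48 mod 18 = 12.
gcd(48, 18) = 6, so the sample visits 18/6 = 3 distinct residues mod 18.
Start 12 is machine 12; the machines hit are 6, 12, 18.

6, 12, 18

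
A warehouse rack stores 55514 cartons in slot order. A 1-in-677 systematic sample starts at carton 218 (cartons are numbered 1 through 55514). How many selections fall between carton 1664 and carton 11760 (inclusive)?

15

k = 677
First selection ≥ 1664: 218 + ⌈(1664−218)/677⌉·677 = 218 + 3×677 = 2249
Last selection ≤ 11760: 218 + ⌊(11760−218)/677⌋·677 = 218 + 17×677 = 11727
Count = 17 − 3 + 1 = 15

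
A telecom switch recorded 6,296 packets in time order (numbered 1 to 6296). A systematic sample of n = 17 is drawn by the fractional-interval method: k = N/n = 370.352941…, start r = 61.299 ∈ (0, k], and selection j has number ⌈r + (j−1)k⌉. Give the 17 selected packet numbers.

j=1: r + 0k = 61.299 → ⌈·⌉ = 62
j=2: r + 1k = 431.651941… → ⌈·⌉ = 432
j=3: r + 2k = 802.004882… → ⌈·⌉ = 803
j=4: r + 3k = 1172.357823… → ⌈·⌉ = 1173
j=5: r + 4k = 1542.710764… → ⌈·⌉ = 1543
j=6: r + 5k = 1913.063705… → ⌈·⌉ = 1914
j=7: r + 6k = 2283.416647… → ⌈·⌉ = 2284
j=8: r + 7k = 2653.769588… → ⌈·⌉ = 2654
j=9: r + 8k = 3024.122529… → ⌈·⌉ = 3025
j=10: r + 9k = 3394.475470… → ⌈·⌉ = 3395
j=11: r + 10k = 3764.828411… → ⌈·⌉ = 3765
j=12: r + 11k = 4135.181352… → ⌈·⌉ = 4136
j=13: r + 12k = 4505.534294… → ⌈·⌉ = 4506
j=14: r + 13k = 4875.887235… → ⌈·⌉ = 4876
j=15: r + 14k = 5246.240176… → ⌈·⌉ = 5247
j=16: r + 15k = 5616.593117… → ⌈·⌉ = 5617
j=17: r + 16k = 5986.946058… → ⌈·⌉ = 5987

62, 432, 803, 1173, 1543, 1914, 2284, 2654, 3025, 3395, 3765, 4136, 4506, 4876, 5247, 5617, 5987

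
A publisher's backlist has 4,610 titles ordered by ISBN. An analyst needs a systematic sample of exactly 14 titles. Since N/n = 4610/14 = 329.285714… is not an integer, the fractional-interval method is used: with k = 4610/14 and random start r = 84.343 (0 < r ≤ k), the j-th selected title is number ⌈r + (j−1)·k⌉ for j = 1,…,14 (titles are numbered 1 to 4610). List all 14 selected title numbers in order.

j=1: r + 0k = 84.343 → ⌈·⌉ = 85
j=2: r + 1k = 413.628714… → ⌈·⌉ = 414
j=3: r + 2k = 742.914428… → ⌈·⌉ = 743
j=4: r + 3k = 1072.200142… → ⌈·⌉ = 1073
j=5: r + 4k = 1401.485857… → ⌈·⌉ = 1402
j=6: r + 5k = 1730.771571… → ⌈·⌉ = 1731
j=7: r + 6k = 2060.057285… → ⌈·⌉ = 2061
j=8: r + 7k = 2389.343 → ⌈·⌉ = 2390
j=9: r + 8k = 2718.628714… → ⌈·⌉ = 2719
j=10: r + 9k = 3047.914428… → ⌈·⌉ = 3048
j=11: r + 10k = 3377.200142… → ⌈·⌉ = 3378
j=12: r + 11k = 3706.485857… → ⌈·⌉ = 3707
j=13: r + 12k = 4035.771571… → ⌈·⌉ = 4036
j=14: r + 13k = 4365.057285… → ⌈·⌉ = 4366

85, 414, 743, 1073, 1402, 1731, 2061, 2390, 2719, 3048, 3378, 3707, 4036, 4366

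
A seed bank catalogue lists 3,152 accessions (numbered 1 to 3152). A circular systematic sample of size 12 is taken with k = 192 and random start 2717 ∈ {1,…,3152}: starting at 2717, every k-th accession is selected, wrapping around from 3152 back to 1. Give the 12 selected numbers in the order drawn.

2717, 2909, 3101, 141, 333, 525, 717, 909, 1101, 1293, 1485, 1677

Selection 1: 2717
Selection 2: 2717 + 192 = 2909
Selection 3: 2909 + 192 = 3101
Selection 4: 3101 + 192 = 3293 → 3293 − 3152 = 141
Selection 5: 141 + 192 = 333
Selection 6: 333 + 192 = 525
Selection 7: 525 + 192 = 717
Selection 8: 717 + 192 = 909
Selection 9: 909 + 192 = 1101
Selection 10: 1101 + 192 = 1293
Selection 11: 1293 + 192 = 1485
Selection 12: 1485 + 192 = 1677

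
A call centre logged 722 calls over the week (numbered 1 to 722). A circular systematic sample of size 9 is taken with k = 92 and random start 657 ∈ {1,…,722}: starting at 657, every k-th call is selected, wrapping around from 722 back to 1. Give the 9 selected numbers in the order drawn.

657, 27, 119, 211, 303, 395, 487, 579, 671

Selection 1: 657
Selection 2: 657 + 92 = 749 → 749 − 722 = 27
Selection 3: 27 + 92 = 119
Selection 4: 119 + 92 = 211
Selection 5: 211 + 92 = 303
Selection 6: 303 + 92 = 395
Selection 7: 395 + 92 = 487
Selection 8: 487 + 92 = 579
Selection 9: 579 + 92 = 671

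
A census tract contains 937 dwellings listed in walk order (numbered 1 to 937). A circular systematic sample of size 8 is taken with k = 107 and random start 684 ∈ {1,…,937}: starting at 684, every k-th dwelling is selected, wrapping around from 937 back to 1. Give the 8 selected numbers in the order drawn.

684, 791, 898, 68, 175, 282, 389, 496

Selection 1: 684
Selection 2: 684 + 107 = 791
Selection 3: 791 + 107 = 898
Selection 4: 898 + 107 = 1005 → 1005 − 937 = 68
Selection 5: 68 + 107 = 175
Selection 6: 175 + 107 = 282
Selection 7: 282 + 107 = 389
Selection 8: 389 + 107 = 496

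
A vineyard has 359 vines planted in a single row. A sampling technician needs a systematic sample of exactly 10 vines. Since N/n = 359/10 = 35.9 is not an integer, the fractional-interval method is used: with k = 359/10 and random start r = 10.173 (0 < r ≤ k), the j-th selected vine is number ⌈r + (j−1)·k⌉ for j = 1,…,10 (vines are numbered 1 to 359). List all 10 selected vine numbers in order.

j=1: r + 0k = 10.173 → ⌈·⌉ = 11
j=2: r + 1k = 46.073 → ⌈·⌉ = 47
j=3: r + 2k = 81.973 → ⌈·⌉ = 82
j=4: r + 3k = 117.873 → ⌈·⌉ = 118
j=5: r + 4k = 153.773 → ⌈·⌉ = 154
j=6: r + 5k = 189.673 → ⌈·⌉ = 190
j=7: r + 6k = 225.573 → ⌈·⌉ = 226
j=8: r + 7k = 261.473 → ⌈·⌉ = 262
j=9: r + 8k = 297.373 → ⌈·⌉ = 298
j=10: r + 9k = 333.273 → ⌈·⌉ = 334

11, 47, 82, 118, 154, 190, 226, 262, 298, 334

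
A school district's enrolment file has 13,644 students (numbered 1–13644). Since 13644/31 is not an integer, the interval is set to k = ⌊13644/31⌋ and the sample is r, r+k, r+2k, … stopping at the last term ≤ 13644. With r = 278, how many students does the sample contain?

31

k = ⌊13644/31⌋ = 440
Achieved size = ⌊(13644 − 278)/440⌋ + 1 = ⌊13366/440⌋ + 1 = 30 + 1 = 31
(last selection: 278 + 30×440 = 13478 ≤ 13644; next would be 13918 > 13644)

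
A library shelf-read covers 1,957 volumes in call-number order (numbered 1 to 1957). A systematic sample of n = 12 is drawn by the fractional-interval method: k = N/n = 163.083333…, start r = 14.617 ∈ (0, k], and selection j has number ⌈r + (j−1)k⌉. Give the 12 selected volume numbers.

15, 178, 341, 504, 667, 831, 994, 1157, 1320, 1483, 1646, 1809

j=1: r + 0k = 14.617 → ⌈·⌉ = 15
j=2: r + 1k = 177.700333… → ⌈·⌉ = 178
j=3: r + 2k = 340.783666… → ⌈·⌉ = 341
j=4: r + 3k = 503.867 → ⌈·⌉ = 504
j=5: r + 4k = 666.950333… → ⌈·⌉ = 667
j=6: r + 5k = 830.033666… → ⌈·⌉ = 831
j=7: r + 6k = 993.117 → ⌈·⌉ = 994
j=8: r + 7k = 1156.200333… → ⌈·⌉ = 1157
j=9: r + 8k = 1319.283666… → ⌈·⌉ = 1320
j=10: r + 9k = 1482.367 → ⌈·⌉ = 1483
j=11: r + 10k = 1645.450333… → ⌈·⌉ = 1646
j=12: r + 11k = 1808.533666… → ⌈·⌉ = 1809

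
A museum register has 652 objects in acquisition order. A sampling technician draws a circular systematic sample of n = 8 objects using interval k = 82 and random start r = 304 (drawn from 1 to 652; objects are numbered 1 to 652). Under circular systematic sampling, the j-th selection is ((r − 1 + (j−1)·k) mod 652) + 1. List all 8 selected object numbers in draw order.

304, 386, 468, 550, 632, 62, 144, 226

Selection 1: 304
Selection 2: 304 + 82 = 386
Selection 3: 386 + 82 = 468
Selection 4: 468 + 82 = 550
Selection 5: 550 + 82 = 632
Selection 6: 632 + 82 = 714 → 714 − 652 = 62
Selection 7: 62 + 82 = 144
Selection 8: 144 + 82 = 226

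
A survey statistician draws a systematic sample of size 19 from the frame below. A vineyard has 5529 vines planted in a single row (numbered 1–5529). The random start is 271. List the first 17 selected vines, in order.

k = N/n = 5529/19 = 291
vine 1: 271
vine 2: 271 + 291 = 562
vine 3: 562 + 291 = 853
vine 4: 853 + 291 = 1144
vine 5: 1144 + 291 = 1435
vine 6: 1435 + 291 = 1726
vine 7: 1726 + 291 = 2017
vine 8: 2017 + 291 = 2308
vine 9: 2308 + 291 = 2599
vine 10: 2599 + 291 = 2890
vine 11: 2890 + 291 = 3181
vine 12: 3181 + 291 = 3472
vine 13: 3472 + 291 = 3763
vine 14: 3763 + 291 = 4054
vine 15: 4054 + 291 = 4345
vine 16: 4345 + 291 = 4636
vine 17: 4636 + 291 = 4927

271, 562, 853, 1144, 1435, 1726, 2017, 2308, 2599, 2890, 3181, 3472, 3763, 4054, 4345, 4636, 4927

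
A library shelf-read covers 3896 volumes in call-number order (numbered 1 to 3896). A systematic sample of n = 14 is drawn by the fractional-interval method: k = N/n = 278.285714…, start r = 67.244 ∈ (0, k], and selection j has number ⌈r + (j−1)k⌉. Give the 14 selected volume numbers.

j=1: r + 0k = 67.244 → ⌈·⌉ = 68
j=2: r + 1k = 345.529714… → ⌈·⌉ = 346
j=3: r + 2k = 623.815428… → ⌈·⌉ = 624
j=4: r + 3k = 902.101142… → ⌈·⌉ = 903
j=5: r + 4k = 1180.386857… → ⌈·⌉ = 1181
j=6: r + 5k = 1458.672571… → ⌈·⌉ = 1459
j=7: r + 6k = 1736.958285… → ⌈·⌉ = 1737
j=8: r + 7k = 2015.244 → ⌈·⌉ = 2016
j=9: r + 8k = 2293.529714… → ⌈·⌉ = 2294
j=10: r + 9k = 2571.815428… → ⌈·⌉ = 2572
j=11: r + 10k = 2850.101142… → ⌈·⌉ = 2851
j=12: r + 11k = 3128.386857… → ⌈·⌉ = 3129
j=13: r + 12k = 3406.672571… → ⌈·⌉ = 3407
j=14: r + 13k = 3684.958285… → ⌈·⌉ = 3685

68, 346, 624, 903, 1181, 1459, 1737, 2016, 2294, 2572, 2851, 3129, 3407, 3685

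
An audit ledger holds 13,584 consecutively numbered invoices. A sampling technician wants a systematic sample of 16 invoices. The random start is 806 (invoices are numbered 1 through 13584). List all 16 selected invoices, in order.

806, 1655, 2504, 3353, 4202, 5051, 5900, 6749, 7598, 8447, 9296, 10145, 10994, 11843, 12692, 13541

k = N/n = 13584/16 = 849
invoice 1: 806
invoice 2: 806 + 849 = 1655
invoice 3: 1655 + 849 = 2504
invoice 4: 2504 + 849 = 3353
invoice 5: 3353 + 849 = 4202
invoice 6: 4202 + 849 = 5051
invoice 7: 5051 + 849 = 5900
invoice 8: 5900 + 849 = 6749
invoice 9: 6749 + 849 = 7598
invoice 10: 7598 + 849 = 8447
invoice 11: 8447 + 849 = 9296
invoice 12: 9296 + 849 = 10145
invoice 13: 10145 + 849 = 10994
invoice 14: 10994 + 849 = 11843
invoice 15: 11843 + 849 = 12692
invoice 16: 12692 + 849 = 13541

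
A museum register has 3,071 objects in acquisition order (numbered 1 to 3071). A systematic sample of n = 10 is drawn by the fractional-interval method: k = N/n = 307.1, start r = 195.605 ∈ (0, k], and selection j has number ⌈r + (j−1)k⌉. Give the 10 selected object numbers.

j=1: r + 0k = 195.605 → ⌈·⌉ = 196
j=2: r + 1k = 502.705 → ⌈·⌉ = 503
j=3: r + 2k = 809.805 → ⌈·⌉ = 810
j=4: r + 3k = 1116.905 → ⌈·⌉ = 1117
j=5: r + 4k = 1424.005 → ⌈·⌉ = 1425
j=6: r + 5k = 1731.105 → ⌈·⌉ = 1732
j=7: r + 6k = 2038.205 → ⌈·⌉ = 2039
j=8: r + 7k = 2345.305 → ⌈·⌉ = 2346
j=9: r + 8k = 2652.405 → ⌈·⌉ = 2653
j=10: r + 9k = 2959.505 → ⌈·⌉ = 2960

196, 503, 810, 1117, 1425, 1732, 2039, 2346, 2653, 2960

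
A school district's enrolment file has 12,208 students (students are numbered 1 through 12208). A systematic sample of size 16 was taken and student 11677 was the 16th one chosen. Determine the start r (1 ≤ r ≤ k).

232

k = 12208/16 = 763
r = 11677 − (16−1)×763 = 11677 − 11445 = 232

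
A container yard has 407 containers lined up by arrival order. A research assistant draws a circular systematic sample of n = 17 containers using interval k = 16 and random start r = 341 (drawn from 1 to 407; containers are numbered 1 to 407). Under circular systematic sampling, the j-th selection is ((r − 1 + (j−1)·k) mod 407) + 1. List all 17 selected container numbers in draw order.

341, 357, 373, 389, 405, 14, 30, 46, 62, 78, 94, 110, 126, 142, 158, 174, 190

Selection 1: 341
Selection 2: 341 + 16 = 357
Selection 3: 357 + 16 = 373
Selection 4: 373 + 16 = 389
Selection 5: 389 + 16 = 405
Selection 6: 405 + 16 = 421 → 421 − 407 = 14
Selection 7: 14 + 16 = 30
Selection 8: 30 + 16 = 46
Selection 9: 46 + 16 = 62
Selection 10: 62 + 16 = 78
Selection 11: 78 + 16 = 94
Selection 12: 94 + 16 = 110
Selection 13: 110 + 16 = 126
Selection 14: 126 + 16 = 142
Selection 15: 142 + 16 = 158
Selection 16: 158 + 16 = 174
Selection 17: 174 + 16 = 190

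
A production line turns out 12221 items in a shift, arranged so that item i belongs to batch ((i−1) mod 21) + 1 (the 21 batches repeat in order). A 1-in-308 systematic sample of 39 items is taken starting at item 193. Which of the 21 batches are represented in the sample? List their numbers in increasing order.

4, 11, 18

Consecutive selections differ by k = 308, so their batch numbers differ by 308 mod 21 = 14.
gcd(308, 21) = 7, so the sample visits 21/7 = 3 distinct residues mod 21.
Start 193 is batch 4; the batches hit are 4, 11, 18.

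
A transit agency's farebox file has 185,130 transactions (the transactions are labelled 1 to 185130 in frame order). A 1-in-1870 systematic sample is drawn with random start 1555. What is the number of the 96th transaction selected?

k = 1870
96th selection = r + (96−1)·k = 1555 + 95×1870 = 1555 + 177650 = 179205

179205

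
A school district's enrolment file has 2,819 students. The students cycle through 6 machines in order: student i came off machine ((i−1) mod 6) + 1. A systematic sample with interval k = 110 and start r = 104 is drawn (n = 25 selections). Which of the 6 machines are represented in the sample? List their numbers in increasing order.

Consecutive selections differ by k = 110, so their machine numbers differ by 110 mod 6 = 2.
gcd(110, 6) = 2, so the sample visits 6/2 = 3 distinct residues mod 6.
Start 104 is machine 2; the machines hit are 2, 4, 6.

2, 4, 6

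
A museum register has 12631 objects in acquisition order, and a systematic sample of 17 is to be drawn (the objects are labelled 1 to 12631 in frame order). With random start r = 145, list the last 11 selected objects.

k = N/n = 12631/17 = 743
7th selection = 145 + 6×743 = 4603
8th: 4603 + 743 = 5346
9th: 5346 + 743 = 6089
10th: 6089 + 743 = 6832
11th: 6832 + 743 = 7575
12th: 7575 + 743 = 8318
13th: 8318 + 743 = 9061
14th: 9061 + 743 = 9804
15th: 9804 + 743 = 10547
16th: 10547 + 743 = 11290
17th: 11290 + 743 = 12033

4603, 5346, 6089, 6832, 7575, 8318, 9061, 9804, 10547, 11290, 12033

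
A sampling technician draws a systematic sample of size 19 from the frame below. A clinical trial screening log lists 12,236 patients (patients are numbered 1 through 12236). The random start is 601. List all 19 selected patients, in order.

k = N/n = 12236/19 = 644
patient 1: 601
patient 2: 601 + 644 = 1245
patient 3: 1245 + 644 = 1889
patient 4: 1889 + 644 = 2533
patient 5: 2533 + 644 = 3177
patient 6: 3177 + 644 = 3821
patient 7: 3821 + 644 = 4465
patient 8: 4465 + 644 = 5109
patient 9: 5109 + 644 = 5753
patient 10: 5753 + 644 = 6397
patient 11: 6397 + 644 = 7041
patient 12: 7041 + 644 = 7685
patient 13: 7685 + 644 = 8329
patient 14: 8329 + 644 = 8973
patient 15: 8973 + 644 = 9617
patient 16: 9617 + 644 = 10261
patient 17: 10261 + 644 = 10905
patient 18: 10905 + 644 = 11549
patient 19: 11549 + 644 = 12193

601, 1245, 1889, 2533, 3177, 3821, 4465, 5109, 5753, 6397, 7041, 7685, 8329, 8973, 9617, 10261, 10905, 11549, 12193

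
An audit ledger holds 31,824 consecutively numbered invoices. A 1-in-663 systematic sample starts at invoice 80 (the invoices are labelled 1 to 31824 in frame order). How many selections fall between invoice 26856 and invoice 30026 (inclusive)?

k = 663
First selection ≥ 26856: 80 + ⌈(26856−80)/663⌉·663 = 80 + 41×663 = 27263
Last selection ≤ 30026: 80 + ⌊(30026−80)/663⌋·663 = 80 + 45×663 = 29915
Count = 45 − 41 + 1 = 5

5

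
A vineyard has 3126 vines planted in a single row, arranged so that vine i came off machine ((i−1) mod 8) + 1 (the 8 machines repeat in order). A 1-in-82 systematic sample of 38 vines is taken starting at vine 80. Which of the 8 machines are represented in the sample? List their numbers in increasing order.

Consecutive selections differ by k = 82, so their machine numbers differ by 82 mod 8 = 2.
gcd(82, 8) = 2, so the sample visits 8/2 = 4 distinct residues mod 8.
Start 80 is machine 8; the machines hit are 2, 4, 6, 8.

2, 4, 6, 8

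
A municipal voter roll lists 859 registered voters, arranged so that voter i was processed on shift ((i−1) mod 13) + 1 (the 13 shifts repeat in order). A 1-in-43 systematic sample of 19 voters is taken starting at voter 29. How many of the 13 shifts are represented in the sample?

Consecutive selections differ by k = 43, so their shift numbers differ by 43 mod 13 = 4.
gcd(43, 13) = 1, so the sample visits 13/1 = 13 distinct residues mod 13.
Start 29 is shift 3; the shifts hit are 1, 2, 3, 4, 5, 6, 7, 8, 9, 10, 11, 12, 13.

13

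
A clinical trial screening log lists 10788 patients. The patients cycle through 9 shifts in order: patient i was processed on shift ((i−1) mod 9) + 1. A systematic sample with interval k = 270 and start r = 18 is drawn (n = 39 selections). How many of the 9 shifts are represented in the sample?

1

Consecutive selections differ by k = 270, so their shift numbers differ by 270 mod 9 = 0.
gcd(270, 9) = 9, so the sample visits 9/9 = 1 distinct residues mod 9.
Start 18 is shift 9; the shifts hit are 9.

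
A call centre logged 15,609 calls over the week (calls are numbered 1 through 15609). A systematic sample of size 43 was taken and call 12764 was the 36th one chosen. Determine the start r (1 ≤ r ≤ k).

k = 15609/43 = 363
r = 12764 − (36−1)×363 = 12764 − 12705 = 59

59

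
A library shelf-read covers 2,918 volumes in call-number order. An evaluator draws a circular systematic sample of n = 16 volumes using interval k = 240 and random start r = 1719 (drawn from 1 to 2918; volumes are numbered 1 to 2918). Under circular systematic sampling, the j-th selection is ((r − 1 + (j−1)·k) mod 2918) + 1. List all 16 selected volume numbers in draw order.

Selection 1: 1719
Selection 2: 1719 + 240 = 1959
Selection 3: 1959 + 240 = 2199
Selection 4: 2199 + 240 = 2439
Selection 5: 2439 + 240 = 2679
Selection 6: 2679 + 240 = 2919 → 2919 − 2918 = 1
Selection 7: 1 + 240 = 241
Selection 8: 241 + 240 = 481
Selection 9: 481 + 240 = 721
Selection 10: 721 + 240 = 961
Selection 11: 961 + 240 = 1201
Selection 12: 1201 + 240 = 1441
Selection 13: 1441 + 240 = 1681
Selection 14: 1681 + 240 = 1921
Selection 15: 1921 + 240 = 2161
Selection 16: 2161 + 240 = 2401

1719, 1959, 2199, 2439, 2679, 1, 241, 481, 721, 961, 1201, 1441, 1681, 1921, 2161, 2401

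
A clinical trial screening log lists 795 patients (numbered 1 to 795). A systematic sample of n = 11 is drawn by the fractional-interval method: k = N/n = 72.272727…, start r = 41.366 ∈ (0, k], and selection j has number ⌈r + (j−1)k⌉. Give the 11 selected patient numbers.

42, 114, 186, 259, 331, 403, 476, 548, 620, 692, 765

j=1: r + 0k = 41.366 → ⌈·⌉ = 42
j=2: r + 1k = 113.638727… → ⌈·⌉ = 114
j=3: r + 2k = 185.911454… → ⌈·⌉ = 186
j=4: r + 3k = 258.184181… → ⌈·⌉ = 259
j=5: r + 4k = 330.456909… → ⌈·⌉ = 331
j=6: r + 5k = 402.729636… → ⌈·⌉ = 403
j=7: r + 6k = 475.002363… → ⌈·⌉ = 476
j=8: r + 7k = 547.275090… → ⌈·⌉ = 548
j=9: r + 8k = 619.547818… → ⌈·⌉ = 620
j=10: r + 9k = 691.820545… → ⌈·⌉ = 692
j=11: r + 10k = 764.093272… → ⌈·⌉ = 765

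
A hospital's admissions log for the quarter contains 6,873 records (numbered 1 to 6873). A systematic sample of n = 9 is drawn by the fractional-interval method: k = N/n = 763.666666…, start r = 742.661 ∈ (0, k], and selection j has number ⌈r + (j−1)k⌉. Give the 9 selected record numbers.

743, 1507, 2270, 3034, 3798, 4561, 5325, 6089, 6852

j=1: r + 0k = 742.661 → ⌈·⌉ = 743
j=2: r + 1k = 1506.327666… → ⌈·⌉ = 1507
j=3: r + 2k = 2269.994333… → ⌈·⌉ = 2270
j=4: r + 3k = 3033.661 → ⌈·⌉ = 3034
j=5: r + 4k = 3797.327666… → ⌈·⌉ = 3798
j=6: r + 5k = 4560.994333… → ⌈·⌉ = 4561
j=7: r + 6k = 5324.661 → ⌈·⌉ = 5325
j=8: r + 7k = 6088.327666… → ⌈·⌉ = 6089
j=9: r + 8k = 6851.994333… → ⌈·⌉ = 6852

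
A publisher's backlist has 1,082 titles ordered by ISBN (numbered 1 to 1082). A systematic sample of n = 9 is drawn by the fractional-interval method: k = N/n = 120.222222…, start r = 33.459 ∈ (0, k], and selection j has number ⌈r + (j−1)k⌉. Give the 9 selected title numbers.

34, 154, 274, 395, 515, 635, 755, 876, 996

j=1: r + 0k = 33.459 → ⌈·⌉ = 34
j=2: r + 1k = 153.681222… → ⌈·⌉ = 154
j=3: r + 2k = 273.903444… → ⌈·⌉ = 274
j=4: r + 3k = 394.125666… → ⌈·⌉ = 395
j=5: r + 4k = 514.347888… → ⌈·⌉ = 515
j=6: r + 5k = 634.570111… → ⌈·⌉ = 635
j=7: r + 6k = 754.792333… → ⌈·⌉ = 755
j=8: r + 7k = 875.014555… → ⌈·⌉ = 876
j=9: r + 8k = 995.236777… → ⌈·⌉ = 996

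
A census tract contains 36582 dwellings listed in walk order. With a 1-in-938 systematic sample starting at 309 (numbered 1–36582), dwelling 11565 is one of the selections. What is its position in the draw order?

k = 938
position = (11565 − 309)/938 + 1 = 11256/938 + 1 = 12 + 1 = 13

13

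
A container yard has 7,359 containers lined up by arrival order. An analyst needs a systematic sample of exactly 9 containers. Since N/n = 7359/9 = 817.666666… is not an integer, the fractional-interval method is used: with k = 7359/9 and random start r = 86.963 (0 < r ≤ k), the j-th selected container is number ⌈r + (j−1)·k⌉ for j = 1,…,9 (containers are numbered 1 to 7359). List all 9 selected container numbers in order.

87, 905, 1723, 2540, 3358, 4176, 4993, 5811, 6629

j=1: r + 0k = 86.963 → ⌈·⌉ = 87
j=2: r + 1k = 904.629666… → ⌈·⌉ = 905
j=3: r + 2k = 1722.296333… → ⌈·⌉ = 1723
j=4: r + 3k = 2539.963 → ⌈·⌉ = 2540
j=5: r + 4k = 3357.629666… → ⌈·⌉ = 3358
j=6: r + 5k = 4175.296333… → ⌈·⌉ = 4176
j=7: r + 6k = 4992.963 → ⌈·⌉ = 4993
j=8: r + 7k = 5810.629666… → ⌈·⌉ = 5811
j=9: r + 8k = 6628.296333… → ⌈·⌉ = 6629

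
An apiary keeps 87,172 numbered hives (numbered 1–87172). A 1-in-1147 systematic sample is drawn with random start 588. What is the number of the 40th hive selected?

k = 1147
40th selection = r + (40−1)·k = 588 + 39×1147 = 588 + 44733 = 45321

45321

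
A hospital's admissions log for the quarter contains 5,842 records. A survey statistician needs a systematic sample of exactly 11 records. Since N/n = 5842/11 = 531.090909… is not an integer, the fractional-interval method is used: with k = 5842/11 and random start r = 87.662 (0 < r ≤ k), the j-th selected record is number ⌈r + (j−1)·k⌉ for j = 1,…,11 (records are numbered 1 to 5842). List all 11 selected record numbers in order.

j=1: r + 0k = 87.662 → ⌈·⌉ = 88
j=2: r + 1k = 618.752909… → ⌈·⌉ = 619
j=3: r + 2k = 1149.843818… → ⌈·⌉ = 1150
j=4: r + 3k = 1680.934727… → ⌈·⌉ = 1681
j=5: r + 4k = 2212.025636… → ⌈·⌉ = 2213
j=6: r + 5k = 2743.116545… → ⌈·⌉ = 2744
j=7: r + 6k = 3274.207454… → ⌈·⌉ = 3275
j=8: r + 7k = 3805.298363… → ⌈·⌉ = 3806
j=9: r + 8k = 4336.389272… → ⌈·⌉ = 4337
j=10: r + 9k = 4867.480181… → ⌈·⌉ = 4868
j=11: r + 10k = 5398.571090… → ⌈·⌉ = 5399

88, 619, 1150, 1681, 2213, 2744, 3275, 3806, 4337, 4868, 5399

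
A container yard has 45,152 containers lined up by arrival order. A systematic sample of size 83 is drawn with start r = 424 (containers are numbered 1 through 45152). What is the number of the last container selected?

k = 45152/83 = 544
83rd selection = r + (83−1)·k = 424 + 82×544 = 424 + 44608 = 45032

45032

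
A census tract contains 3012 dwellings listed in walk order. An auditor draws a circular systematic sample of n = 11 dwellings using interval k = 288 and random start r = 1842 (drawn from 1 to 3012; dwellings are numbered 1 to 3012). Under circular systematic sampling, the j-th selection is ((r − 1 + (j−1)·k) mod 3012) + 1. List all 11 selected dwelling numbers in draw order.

Selection 1: 1842
Selection 2: 1842 + 288 = 2130
Selection 3: 2130 + 288 = 2418
Selection 4: 2418 + 288 = 2706
Selection 5: 2706 + 288 = 2994
Selection 6: 2994 + 288 = 3282 → 3282 − 3012 = 270
Selection 7: 270 + 288 = 558
Selection 8: 558 + 288 = 846
Selection 9: 846 + 288 = 1134
Selection 10: 1134 + 288 = 1422
Selection 11: 1422 + 288 = 1710

1842, 2130, 2418, 2706, 2994, 270, 558, 846, 1134, 1422, 1710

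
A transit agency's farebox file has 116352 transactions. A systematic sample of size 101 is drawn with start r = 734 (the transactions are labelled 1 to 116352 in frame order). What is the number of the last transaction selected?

115934

k = 116352/101 = 1152
101st selection = r + (101−1)·k = 734 + 100×1152 = 734 + 115200 = 115934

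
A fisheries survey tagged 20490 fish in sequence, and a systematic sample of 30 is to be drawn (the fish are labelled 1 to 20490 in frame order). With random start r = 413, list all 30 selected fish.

413, 1096, 1779, 2462, 3145, 3828, 4511, 5194, 5877, 6560, 7243, 7926, 8609, 9292, 9975, 10658, 11341, 12024, 12707, 13390, 14073, 14756, 15439, 16122, 16805, 17488, 18171, 18854, 19537, 20220

k = N/n = 20490/30 = 683
fish 1: 413
fish 2: 413 + 683 = 1096
fish 3: 1096 + 683 = 1779
fish 4: 1779 + 683 = 2462
fish 5: 2462 + 683 = 3145
fish 6: 3145 + 683 = 3828
fish 7: 3828 + 683 = 4511
fish 8: 4511 + 683 = 5194
fish 9: 5194 + 683 = 5877
fish 10: 5877 + 683 = 6560
fish 11: 6560 + 683 = 7243
fish 12: 7243 + 683 = 7926
fish 13: 7926 + 683 = 8609
fish 14: 8609 + 683 = 9292
fish 15: 9292 + 683 = 9975
fish 16: 9975 + 683 = 10658
fish 17: 10658 + 683 = 11341
fish 18: 11341 + 683 = 12024
fish 19: 12024 + 683 = 12707
fish 20: 12707 + 683 = 13390
fish 21: 13390 + 683 = 14073
fish 22: 14073 + 683 = 14756
fish 23: 14756 + 683 = 15439
fish 24: 15439 + 683 = 16122
fish 25: 16122 + 683 = 16805
fish 26: 16805 + 683 = 17488
fish 27: 17488 + 683 = 18171
fish 28: 18171 + 683 = 18854
fish 29: 18854 + 683 = 19537
fish 30: 19537 + 683 = 20220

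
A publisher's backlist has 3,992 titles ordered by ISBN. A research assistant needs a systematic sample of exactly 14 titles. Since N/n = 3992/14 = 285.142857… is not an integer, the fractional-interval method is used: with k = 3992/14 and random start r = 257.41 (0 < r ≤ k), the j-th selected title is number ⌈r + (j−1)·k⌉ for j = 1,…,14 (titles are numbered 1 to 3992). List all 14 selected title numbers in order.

j=1: r + 0k = 257.41 → ⌈·⌉ = 258
j=2: r + 1k = 542.552857… → ⌈·⌉ = 543
j=3: r + 2k = 827.695714… → ⌈·⌉ = 828
j=4: r + 3k = 1112.838571… → ⌈·⌉ = 1113
j=5: r + 4k = 1397.981428… → ⌈·⌉ = 1398
j=6: r + 5k = 1683.124285… → ⌈·⌉ = 1684
j=7: r + 6k = 1968.267142… → ⌈·⌉ = 1969
j=8: r + 7k = 2253.41 → ⌈·⌉ = 2254
j=9: r + 8k = 2538.552857… → ⌈·⌉ = 2539
j=10: r + 9k = 2823.695714… → ⌈·⌉ = 2824
j=11: r + 10k = 3108.838571… → ⌈·⌉ = 3109
j=12: r + 11k = 3393.981428… → ⌈·⌉ = 3394
j=13: r + 12k = 3679.124285… → ⌈·⌉ = 3680
j=14: r + 13k = 3964.267142… → ⌈·⌉ = 3965

258, 543, 828, 1113, 1398, 1684, 1969, 2254, 2539, 2824, 3109, 3394, 3680, 3965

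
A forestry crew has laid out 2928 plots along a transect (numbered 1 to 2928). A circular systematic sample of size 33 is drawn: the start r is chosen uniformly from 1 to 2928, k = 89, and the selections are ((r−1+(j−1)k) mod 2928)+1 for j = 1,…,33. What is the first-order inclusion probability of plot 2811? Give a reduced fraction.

For each position j, as r ranges over 1…2928 the j-th selection hits every plot exactly once, so plot 2811 is selected for exactly 33 of the 2928 starts.
Inclusion probability = 33/2928 = 11/976.

11/976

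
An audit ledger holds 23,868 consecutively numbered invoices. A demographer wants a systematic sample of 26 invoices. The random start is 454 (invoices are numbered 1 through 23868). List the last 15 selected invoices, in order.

10552, 11470, 12388, 13306, 14224, 15142, 16060, 16978, 17896, 18814, 19732, 20650, 21568, 22486, 23404

k = N/n = 23868/26 = 918
12th selection = 454 + 11×918 = 10552
13th: 10552 + 918 = 11470
14th: 11470 + 918 = 12388
15th: 12388 + 918 = 13306
16th: 13306 + 918 = 14224
17th: 14224 + 918 = 15142
18th: 15142 + 918 = 16060
19th: 16060 + 918 = 16978
20th: 16978 + 918 = 17896
21st: 17896 + 918 = 18814
22nd: 18814 + 918 = 19732
23rd: 19732 + 918 = 20650
24th: 20650 + 918 = 21568
25th: 21568 + 918 = 22486
26th: 22486 + 918 = 23404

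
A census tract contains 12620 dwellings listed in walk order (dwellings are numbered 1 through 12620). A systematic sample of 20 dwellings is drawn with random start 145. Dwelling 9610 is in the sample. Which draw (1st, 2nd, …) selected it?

k = 12620/20 = 631
position = (9610 − 145)/631 + 1 = 9465/631 + 1 = 15 + 1 = 16

16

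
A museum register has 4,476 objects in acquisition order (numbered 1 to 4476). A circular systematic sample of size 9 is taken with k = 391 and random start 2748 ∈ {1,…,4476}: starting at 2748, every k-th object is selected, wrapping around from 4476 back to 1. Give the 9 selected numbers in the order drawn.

2748, 3139, 3530, 3921, 4312, 227, 618, 1009, 1400

Selection 1: 2748
Selection 2: 2748 + 391 = 3139
Selection 3: 3139 + 391 = 3530
Selection 4: 3530 + 391 = 3921
Selection 5: 3921 + 391 = 4312
Selection 6: 4312 + 391 = 4703 → 4703 − 4476 = 227
Selection 7: 227 + 391 = 618
Selection 8: 618 + 391 = 1009
Selection 9: 1009 + 391 = 1400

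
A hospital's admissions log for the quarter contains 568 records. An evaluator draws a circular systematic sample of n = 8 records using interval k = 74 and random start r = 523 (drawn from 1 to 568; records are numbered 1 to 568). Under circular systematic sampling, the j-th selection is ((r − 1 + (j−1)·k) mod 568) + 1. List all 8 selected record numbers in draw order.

Selection 1: 523
Selection 2: 523 + 74 = 597 → 597 − 568 = 29
Selection 3: 29 + 74 = 103
Selection 4: 103 + 74 = 177
Selection 5: 177 + 74 = 251
Selection 6: 251 + 74 = 325
Selection 7: 325 + 74 = 399
Selection 8: 399 + 74 = 473

523, 29, 103, 177, 251, 325, 399, 473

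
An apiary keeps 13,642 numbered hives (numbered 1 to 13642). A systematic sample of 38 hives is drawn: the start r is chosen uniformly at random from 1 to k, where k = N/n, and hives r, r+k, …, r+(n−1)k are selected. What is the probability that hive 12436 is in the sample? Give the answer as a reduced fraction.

k = 13642/38 = 359.
Hive 12436 is selected iff r ≡ 12436 (mod 359); exactly one such r in {1,…,359}.
Inclusion probability = 1/359.

1/359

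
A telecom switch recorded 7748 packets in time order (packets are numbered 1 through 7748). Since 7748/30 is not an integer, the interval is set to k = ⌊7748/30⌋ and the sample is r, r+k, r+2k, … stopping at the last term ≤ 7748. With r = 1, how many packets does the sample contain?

k = ⌊7748/30⌋ = 258
Achieved size = ⌊(7748 − 1)/258⌋ + 1 = ⌊7747/258⌋ + 1 = 30 + 1 = 31
(last selection: 1 + 30×258 = 7741 ≤ 7748; next would be 7999 > 7748)

31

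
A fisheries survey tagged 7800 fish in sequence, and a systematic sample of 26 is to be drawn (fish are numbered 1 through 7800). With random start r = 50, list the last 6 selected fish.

k = N/n = 7800/26 = 300
21st selection = 50 + 20×300 = 6050
22nd: 6050 + 300 = 6350
23rd: 6350 + 300 = 6650
24th: 6650 + 300 = 6950
25th: 6950 + 300 = 7250
26th: 7250 + 300 = 7550

6050, 6350, 6650, 6950, 7250, 7550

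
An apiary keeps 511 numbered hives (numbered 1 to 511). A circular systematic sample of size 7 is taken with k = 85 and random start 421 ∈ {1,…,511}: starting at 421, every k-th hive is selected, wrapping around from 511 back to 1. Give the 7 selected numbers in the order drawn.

421, 506, 80, 165, 250, 335, 420

Selection 1: 421
Selection 2: 421 + 85 = 506
Selection 3: 506 + 85 = 591 → 591 − 511 = 80
Selection 4: 80 + 85 = 165
Selection 5: 165 + 85 = 250
Selection 6: 250 + 85 = 335
Selection 7: 335 + 85 = 420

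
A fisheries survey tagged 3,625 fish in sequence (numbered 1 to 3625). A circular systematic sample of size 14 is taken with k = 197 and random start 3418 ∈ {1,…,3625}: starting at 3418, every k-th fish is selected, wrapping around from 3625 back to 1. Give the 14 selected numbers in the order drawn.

3418, 3615, 187, 384, 581, 778, 975, 1172, 1369, 1566, 1763, 1960, 2157, 2354

Selection 1: 3418
Selection 2: 3418 + 197 = 3615
Selection 3: 3615 + 197 = 3812 → 3812 − 3625 = 187
Selection 4: 187 + 197 = 384
Selection 5: 384 + 197 = 581
Selection 6: 581 + 197 = 778
Selection 7: 778 + 197 = 975
Selection 8: 975 + 197 = 1172
Selection 9: 1172 + 197 = 1369
Selection 10: 1369 + 197 = 1566
Selection 11: 1566 + 197 = 1763
Selection 12: 1763 + 197 = 1960
Selection 13: 1960 + 197 = 2157
Selection 14: 2157 + 197 = 2354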